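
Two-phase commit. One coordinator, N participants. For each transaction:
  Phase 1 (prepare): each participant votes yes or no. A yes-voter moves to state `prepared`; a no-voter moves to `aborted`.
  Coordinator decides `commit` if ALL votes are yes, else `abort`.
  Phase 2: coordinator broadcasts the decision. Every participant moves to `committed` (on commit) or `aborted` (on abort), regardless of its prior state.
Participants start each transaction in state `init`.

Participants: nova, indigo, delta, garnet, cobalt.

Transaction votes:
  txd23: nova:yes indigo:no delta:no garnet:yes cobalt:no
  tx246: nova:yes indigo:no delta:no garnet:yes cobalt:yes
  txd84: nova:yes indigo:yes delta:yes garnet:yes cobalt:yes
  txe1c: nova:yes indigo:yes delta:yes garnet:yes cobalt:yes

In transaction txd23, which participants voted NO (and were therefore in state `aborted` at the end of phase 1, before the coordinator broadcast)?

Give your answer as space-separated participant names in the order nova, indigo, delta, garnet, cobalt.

Answer: indigo delta cobalt

Derivation:
Txn txd23 phase 1: nova yes -> prepared; indigo no -> aborted; delta no -> aborted; garnet yes -> prepared; cobalt no -> aborted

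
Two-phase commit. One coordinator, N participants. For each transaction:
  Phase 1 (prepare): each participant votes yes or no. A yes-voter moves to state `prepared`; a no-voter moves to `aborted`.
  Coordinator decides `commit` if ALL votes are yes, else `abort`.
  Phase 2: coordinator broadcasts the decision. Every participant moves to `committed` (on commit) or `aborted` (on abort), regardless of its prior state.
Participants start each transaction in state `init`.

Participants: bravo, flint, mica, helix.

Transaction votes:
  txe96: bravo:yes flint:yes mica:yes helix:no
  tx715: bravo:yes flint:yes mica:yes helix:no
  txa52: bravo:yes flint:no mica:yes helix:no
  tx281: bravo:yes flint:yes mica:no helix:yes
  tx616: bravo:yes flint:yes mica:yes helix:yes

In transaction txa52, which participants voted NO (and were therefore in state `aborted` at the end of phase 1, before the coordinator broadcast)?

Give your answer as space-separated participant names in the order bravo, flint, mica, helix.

Answer: flint helix

Derivation:
Txn txa52 phase 1: bravo yes -> prepared; flint no -> aborted; mica yes -> prepared; helix no -> aborted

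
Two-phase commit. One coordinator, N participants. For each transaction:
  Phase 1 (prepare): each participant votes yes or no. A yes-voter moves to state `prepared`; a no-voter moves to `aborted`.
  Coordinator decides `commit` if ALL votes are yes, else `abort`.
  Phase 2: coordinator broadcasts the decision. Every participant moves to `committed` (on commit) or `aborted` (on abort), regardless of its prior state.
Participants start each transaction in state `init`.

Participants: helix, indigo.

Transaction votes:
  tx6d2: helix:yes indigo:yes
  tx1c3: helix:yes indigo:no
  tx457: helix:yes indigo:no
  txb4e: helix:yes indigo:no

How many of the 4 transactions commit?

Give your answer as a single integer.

Answer: 1

Derivation:
tx6d2: all yes -> commit (commits=1)
tx1c3: no from indigo -> abort (commits=1)
tx457: no from indigo -> abort (commits=1)
txb4e: no from indigo -> abort (commits=1)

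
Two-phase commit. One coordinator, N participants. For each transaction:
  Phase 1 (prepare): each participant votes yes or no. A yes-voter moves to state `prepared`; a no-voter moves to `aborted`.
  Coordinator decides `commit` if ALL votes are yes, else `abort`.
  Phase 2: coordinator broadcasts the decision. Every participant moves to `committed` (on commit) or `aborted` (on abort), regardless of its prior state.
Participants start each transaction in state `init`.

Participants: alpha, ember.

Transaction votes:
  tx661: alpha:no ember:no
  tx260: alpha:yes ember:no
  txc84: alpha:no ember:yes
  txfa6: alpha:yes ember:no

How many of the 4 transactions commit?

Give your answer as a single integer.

tx661: no from alpha, ember -> abort (commits=0)
tx260: no from ember -> abort (commits=0)
txc84: no from alpha -> abort (commits=0)
txfa6: no from ember -> abort (commits=0)

Answer: 0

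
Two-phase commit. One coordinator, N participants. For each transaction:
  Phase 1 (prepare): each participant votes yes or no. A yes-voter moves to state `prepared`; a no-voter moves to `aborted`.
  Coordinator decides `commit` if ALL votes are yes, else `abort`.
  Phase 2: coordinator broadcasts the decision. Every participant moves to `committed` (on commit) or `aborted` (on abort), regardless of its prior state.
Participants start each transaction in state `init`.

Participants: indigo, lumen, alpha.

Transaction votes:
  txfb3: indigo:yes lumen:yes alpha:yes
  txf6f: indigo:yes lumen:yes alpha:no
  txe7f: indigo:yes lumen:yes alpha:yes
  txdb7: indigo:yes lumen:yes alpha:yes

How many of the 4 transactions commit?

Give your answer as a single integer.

txfb3: all yes -> commit (commits=1)
txf6f: no from alpha -> abort (commits=1)
txe7f: all yes -> commit (commits=2)
txdb7: all yes -> commit (commits=3)

Answer: 3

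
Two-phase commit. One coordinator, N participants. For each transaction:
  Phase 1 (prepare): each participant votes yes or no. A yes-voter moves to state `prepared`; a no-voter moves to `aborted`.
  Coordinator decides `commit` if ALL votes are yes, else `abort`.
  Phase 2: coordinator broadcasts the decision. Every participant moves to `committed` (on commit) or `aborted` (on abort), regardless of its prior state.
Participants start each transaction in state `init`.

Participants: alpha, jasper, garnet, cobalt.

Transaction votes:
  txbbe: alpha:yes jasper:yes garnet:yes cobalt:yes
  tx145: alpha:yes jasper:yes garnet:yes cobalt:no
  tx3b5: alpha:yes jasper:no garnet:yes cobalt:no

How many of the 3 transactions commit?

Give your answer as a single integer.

Answer: 1

Derivation:
txbbe: all yes -> commit (commits=1)
tx145: no from cobalt -> abort (commits=1)
tx3b5: no from jasper, cobalt -> abort (commits=1)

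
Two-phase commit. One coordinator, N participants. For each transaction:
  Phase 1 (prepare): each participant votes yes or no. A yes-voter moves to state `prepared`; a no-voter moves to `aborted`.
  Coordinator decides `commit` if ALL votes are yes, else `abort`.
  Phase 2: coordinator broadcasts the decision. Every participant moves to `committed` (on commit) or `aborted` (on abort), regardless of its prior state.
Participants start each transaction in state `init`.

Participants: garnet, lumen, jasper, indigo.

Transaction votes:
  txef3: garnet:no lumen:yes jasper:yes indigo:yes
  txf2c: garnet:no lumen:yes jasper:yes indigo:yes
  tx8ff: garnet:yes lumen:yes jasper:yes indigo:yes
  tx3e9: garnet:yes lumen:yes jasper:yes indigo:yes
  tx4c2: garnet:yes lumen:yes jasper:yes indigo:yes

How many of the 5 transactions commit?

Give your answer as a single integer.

txef3: no from garnet -> abort (commits=0)
txf2c: no from garnet -> abort (commits=0)
tx8ff: all yes -> commit (commits=1)
tx3e9: all yes -> commit (commits=2)
tx4c2: all yes -> commit (commits=3)

Answer: 3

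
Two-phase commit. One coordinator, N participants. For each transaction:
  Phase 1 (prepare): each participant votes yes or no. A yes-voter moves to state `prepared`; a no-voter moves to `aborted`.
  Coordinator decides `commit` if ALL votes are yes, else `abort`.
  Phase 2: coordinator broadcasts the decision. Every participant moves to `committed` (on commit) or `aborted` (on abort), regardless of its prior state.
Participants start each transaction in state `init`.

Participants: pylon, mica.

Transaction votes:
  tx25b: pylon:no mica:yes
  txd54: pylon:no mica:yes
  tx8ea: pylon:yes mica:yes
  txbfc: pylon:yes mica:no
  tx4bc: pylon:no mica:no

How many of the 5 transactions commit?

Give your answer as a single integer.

tx25b: no from pylon -> abort (commits=0)
txd54: no from pylon -> abort (commits=0)
tx8ea: all yes -> commit (commits=1)
txbfc: no from mica -> abort (commits=1)
tx4bc: no from pylon, mica -> abort (commits=1)

Answer: 1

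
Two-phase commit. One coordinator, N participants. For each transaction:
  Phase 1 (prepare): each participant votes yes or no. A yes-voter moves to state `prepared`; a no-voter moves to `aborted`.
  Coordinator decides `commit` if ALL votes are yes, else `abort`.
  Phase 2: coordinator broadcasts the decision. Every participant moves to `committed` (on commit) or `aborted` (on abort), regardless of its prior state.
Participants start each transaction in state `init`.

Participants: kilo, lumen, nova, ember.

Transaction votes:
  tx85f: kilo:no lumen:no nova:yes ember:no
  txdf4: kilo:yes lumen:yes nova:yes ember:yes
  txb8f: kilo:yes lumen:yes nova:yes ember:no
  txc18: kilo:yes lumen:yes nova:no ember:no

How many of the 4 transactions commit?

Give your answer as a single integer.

Answer: 1

Derivation:
tx85f: no from kilo, lumen, ember -> abort (commits=0)
txdf4: all yes -> commit (commits=1)
txb8f: no from ember -> abort (commits=1)
txc18: no from nova, ember -> abort (commits=1)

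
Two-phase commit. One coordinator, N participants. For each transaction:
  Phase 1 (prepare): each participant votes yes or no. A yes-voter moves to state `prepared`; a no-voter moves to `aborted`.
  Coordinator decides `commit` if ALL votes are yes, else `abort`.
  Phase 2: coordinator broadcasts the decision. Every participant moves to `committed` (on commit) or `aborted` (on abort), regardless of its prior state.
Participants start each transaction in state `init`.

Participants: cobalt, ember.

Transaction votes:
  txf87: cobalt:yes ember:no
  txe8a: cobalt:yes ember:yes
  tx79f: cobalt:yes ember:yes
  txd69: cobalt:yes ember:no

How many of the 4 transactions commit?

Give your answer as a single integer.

txf87: no from ember -> abort (commits=0)
txe8a: all yes -> commit (commits=1)
tx79f: all yes -> commit (commits=2)
txd69: no from ember -> abort (commits=2)

Answer: 2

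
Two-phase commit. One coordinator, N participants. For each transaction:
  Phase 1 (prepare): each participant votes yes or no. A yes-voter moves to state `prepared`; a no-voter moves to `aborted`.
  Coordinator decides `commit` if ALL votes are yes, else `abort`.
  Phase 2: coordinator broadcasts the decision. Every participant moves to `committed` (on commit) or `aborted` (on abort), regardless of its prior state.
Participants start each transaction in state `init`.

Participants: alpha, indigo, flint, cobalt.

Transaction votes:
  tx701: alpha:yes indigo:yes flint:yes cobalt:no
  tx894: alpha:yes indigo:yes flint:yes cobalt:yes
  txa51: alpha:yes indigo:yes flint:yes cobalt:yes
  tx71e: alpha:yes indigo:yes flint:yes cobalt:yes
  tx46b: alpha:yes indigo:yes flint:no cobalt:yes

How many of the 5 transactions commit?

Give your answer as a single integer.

Answer: 3

Derivation:
tx701: no from cobalt -> abort (commits=0)
tx894: all yes -> commit (commits=1)
txa51: all yes -> commit (commits=2)
tx71e: all yes -> commit (commits=3)
tx46b: no from flint -> abort (commits=3)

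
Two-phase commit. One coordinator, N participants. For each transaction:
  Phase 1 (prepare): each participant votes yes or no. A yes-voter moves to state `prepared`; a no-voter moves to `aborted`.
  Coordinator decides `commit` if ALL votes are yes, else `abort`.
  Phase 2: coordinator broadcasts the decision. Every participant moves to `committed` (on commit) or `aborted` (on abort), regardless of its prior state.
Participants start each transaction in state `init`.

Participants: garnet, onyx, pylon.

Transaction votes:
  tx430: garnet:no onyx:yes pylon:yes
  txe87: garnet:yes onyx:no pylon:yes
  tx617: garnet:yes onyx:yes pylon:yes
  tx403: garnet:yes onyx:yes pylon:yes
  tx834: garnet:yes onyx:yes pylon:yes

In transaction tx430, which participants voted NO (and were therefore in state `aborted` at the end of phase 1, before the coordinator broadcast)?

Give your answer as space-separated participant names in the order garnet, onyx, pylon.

Answer: garnet

Derivation:
Txn tx430 phase 1: garnet no -> aborted; onyx yes -> prepared; pylon yes -> prepared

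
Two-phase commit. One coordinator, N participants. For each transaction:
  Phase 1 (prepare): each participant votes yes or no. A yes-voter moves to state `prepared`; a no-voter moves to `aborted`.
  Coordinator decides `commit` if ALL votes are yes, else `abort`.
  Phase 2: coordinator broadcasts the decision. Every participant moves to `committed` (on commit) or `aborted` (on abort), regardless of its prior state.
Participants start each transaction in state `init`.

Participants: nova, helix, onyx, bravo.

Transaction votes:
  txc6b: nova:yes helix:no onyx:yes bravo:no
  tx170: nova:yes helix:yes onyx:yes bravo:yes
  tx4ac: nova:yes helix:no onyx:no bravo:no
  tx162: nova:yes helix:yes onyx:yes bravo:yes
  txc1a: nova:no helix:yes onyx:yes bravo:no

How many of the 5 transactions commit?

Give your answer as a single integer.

txc6b: no from helix, bravo -> abort (commits=0)
tx170: all yes -> commit (commits=1)
tx4ac: no from helix, onyx, bravo -> abort (commits=1)
tx162: all yes -> commit (commits=2)
txc1a: no from nova, bravo -> abort (commits=2)

Answer: 2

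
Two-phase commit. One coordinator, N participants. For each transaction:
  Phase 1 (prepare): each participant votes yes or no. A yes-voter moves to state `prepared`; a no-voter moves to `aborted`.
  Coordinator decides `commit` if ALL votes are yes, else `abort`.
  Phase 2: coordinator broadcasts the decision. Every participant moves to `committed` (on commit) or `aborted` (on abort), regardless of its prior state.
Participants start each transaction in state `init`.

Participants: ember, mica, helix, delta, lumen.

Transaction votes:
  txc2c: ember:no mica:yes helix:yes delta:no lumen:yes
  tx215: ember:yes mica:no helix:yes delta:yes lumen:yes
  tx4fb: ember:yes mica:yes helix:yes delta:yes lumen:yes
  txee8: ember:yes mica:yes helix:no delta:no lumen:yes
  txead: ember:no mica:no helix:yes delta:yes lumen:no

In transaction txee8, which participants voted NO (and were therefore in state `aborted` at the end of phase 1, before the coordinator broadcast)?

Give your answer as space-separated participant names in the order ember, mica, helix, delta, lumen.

Answer: helix delta

Derivation:
Txn txee8 phase 1: ember yes -> prepared; mica yes -> prepared; helix no -> aborted; delta no -> aborted; lumen yes -> prepared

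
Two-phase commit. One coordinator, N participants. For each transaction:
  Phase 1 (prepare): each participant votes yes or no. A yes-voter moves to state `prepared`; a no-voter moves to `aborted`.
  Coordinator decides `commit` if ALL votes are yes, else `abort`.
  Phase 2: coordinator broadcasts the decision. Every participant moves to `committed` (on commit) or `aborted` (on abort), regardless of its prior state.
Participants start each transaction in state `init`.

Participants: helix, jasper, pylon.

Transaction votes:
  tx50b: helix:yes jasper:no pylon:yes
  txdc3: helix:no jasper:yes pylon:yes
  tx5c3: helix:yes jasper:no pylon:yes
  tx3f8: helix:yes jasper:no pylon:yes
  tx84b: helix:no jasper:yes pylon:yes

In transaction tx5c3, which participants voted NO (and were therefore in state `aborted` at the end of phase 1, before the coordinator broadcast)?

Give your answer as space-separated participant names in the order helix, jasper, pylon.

Txn tx5c3 phase 1: helix yes -> prepared; jasper no -> aborted; pylon yes -> prepared

Answer: jasper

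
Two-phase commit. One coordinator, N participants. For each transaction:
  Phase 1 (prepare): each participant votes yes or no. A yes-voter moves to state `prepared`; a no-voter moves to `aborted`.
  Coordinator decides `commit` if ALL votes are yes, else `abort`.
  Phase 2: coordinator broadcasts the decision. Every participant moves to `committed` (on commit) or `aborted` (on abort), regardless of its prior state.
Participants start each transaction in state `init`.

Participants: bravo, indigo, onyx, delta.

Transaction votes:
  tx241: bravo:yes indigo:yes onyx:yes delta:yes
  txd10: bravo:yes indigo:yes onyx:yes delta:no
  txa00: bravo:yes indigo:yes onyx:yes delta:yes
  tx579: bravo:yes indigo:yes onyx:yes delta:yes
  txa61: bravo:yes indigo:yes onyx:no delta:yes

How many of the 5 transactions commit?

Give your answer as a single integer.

Answer: 3

Derivation:
tx241: all yes -> commit (commits=1)
txd10: no from delta -> abort (commits=1)
txa00: all yes -> commit (commits=2)
tx579: all yes -> commit (commits=3)
txa61: no from onyx -> abort (commits=3)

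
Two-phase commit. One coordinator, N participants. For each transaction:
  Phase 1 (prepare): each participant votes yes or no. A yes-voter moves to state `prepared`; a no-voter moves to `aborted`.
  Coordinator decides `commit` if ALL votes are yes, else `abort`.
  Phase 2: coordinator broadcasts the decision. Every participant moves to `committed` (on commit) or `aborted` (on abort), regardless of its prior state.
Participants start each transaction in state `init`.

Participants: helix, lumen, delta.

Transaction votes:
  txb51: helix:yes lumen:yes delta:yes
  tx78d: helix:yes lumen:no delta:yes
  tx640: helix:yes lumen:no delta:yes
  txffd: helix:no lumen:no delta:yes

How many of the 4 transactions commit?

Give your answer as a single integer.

txb51: all yes -> commit (commits=1)
tx78d: no from lumen -> abort (commits=1)
tx640: no from lumen -> abort (commits=1)
txffd: no from helix, lumen -> abort (commits=1)

Answer: 1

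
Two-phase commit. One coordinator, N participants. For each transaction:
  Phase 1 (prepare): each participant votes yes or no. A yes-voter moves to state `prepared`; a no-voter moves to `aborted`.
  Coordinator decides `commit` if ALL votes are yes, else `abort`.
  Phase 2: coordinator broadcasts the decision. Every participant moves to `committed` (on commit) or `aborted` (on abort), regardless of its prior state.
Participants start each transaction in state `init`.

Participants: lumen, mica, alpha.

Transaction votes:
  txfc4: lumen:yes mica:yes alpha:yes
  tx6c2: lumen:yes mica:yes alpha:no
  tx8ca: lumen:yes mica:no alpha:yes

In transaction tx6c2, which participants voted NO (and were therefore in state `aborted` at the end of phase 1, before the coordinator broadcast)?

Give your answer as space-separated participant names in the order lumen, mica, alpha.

Answer: alpha

Derivation:
Txn tx6c2 phase 1: lumen yes -> prepared; mica yes -> prepared; alpha no -> aborted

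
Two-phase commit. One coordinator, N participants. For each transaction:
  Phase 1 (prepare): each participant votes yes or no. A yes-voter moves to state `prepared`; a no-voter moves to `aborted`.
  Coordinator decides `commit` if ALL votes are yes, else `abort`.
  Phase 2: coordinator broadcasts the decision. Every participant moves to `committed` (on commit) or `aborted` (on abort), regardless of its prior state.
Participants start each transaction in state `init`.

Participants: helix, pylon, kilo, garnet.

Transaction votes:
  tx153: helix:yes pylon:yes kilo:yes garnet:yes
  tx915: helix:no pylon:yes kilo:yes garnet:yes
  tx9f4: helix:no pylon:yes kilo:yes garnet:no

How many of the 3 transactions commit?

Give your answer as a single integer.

Answer: 1

Derivation:
tx153: all yes -> commit (commits=1)
tx915: no from helix -> abort (commits=1)
tx9f4: no from helix, garnet -> abort (commits=1)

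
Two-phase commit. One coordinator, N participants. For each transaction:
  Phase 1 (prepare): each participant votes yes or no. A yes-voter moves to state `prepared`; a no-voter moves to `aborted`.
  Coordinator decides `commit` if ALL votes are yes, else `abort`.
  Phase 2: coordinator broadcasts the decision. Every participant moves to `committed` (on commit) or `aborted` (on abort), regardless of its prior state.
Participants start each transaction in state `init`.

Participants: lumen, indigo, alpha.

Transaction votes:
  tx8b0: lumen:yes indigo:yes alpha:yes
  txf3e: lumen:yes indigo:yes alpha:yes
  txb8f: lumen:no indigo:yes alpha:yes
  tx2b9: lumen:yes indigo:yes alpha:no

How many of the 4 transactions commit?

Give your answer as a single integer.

tx8b0: all yes -> commit (commits=1)
txf3e: all yes -> commit (commits=2)
txb8f: no from lumen -> abort (commits=2)
tx2b9: no from alpha -> abort (commits=2)

Answer: 2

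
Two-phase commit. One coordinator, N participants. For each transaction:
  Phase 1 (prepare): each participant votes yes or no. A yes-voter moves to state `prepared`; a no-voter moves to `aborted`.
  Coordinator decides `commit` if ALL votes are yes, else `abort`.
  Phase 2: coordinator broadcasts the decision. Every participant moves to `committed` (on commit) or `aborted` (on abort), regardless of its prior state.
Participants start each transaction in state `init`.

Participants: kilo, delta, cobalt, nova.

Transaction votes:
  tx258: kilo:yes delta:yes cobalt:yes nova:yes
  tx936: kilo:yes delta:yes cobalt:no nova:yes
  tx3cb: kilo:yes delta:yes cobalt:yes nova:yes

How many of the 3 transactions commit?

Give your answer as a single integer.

tx258: all yes -> commit (commits=1)
tx936: no from cobalt -> abort (commits=1)
tx3cb: all yes -> commit (commits=2)

Answer: 2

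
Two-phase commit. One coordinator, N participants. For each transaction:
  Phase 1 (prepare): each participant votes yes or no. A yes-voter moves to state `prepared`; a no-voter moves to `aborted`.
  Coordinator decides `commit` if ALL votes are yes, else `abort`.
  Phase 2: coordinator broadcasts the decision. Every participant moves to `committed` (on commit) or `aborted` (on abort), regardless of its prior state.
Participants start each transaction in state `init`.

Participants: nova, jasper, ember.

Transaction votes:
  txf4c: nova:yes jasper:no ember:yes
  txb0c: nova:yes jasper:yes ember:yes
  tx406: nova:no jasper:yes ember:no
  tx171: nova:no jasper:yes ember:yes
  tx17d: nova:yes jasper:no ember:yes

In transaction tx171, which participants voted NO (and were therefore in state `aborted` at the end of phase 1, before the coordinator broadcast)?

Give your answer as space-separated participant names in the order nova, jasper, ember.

Answer: nova

Derivation:
Txn tx171 phase 1: nova no -> aborted; jasper yes -> prepared; ember yes -> prepared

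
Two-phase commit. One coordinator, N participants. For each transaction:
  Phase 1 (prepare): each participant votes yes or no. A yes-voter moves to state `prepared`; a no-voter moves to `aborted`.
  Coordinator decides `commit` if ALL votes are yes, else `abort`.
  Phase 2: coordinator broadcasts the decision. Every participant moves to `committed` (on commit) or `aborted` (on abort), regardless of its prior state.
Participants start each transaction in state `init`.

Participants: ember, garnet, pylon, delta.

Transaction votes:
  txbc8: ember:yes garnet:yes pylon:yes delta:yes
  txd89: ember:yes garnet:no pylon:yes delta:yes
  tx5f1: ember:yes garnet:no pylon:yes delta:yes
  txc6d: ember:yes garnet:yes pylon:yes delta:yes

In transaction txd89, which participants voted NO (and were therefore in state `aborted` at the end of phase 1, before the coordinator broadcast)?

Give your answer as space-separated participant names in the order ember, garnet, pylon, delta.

Txn txd89 phase 1: ember yes -> prepared; garnet no -> aborted; pylon yes -> prepared; delta yes -> prepared

Answer: garnet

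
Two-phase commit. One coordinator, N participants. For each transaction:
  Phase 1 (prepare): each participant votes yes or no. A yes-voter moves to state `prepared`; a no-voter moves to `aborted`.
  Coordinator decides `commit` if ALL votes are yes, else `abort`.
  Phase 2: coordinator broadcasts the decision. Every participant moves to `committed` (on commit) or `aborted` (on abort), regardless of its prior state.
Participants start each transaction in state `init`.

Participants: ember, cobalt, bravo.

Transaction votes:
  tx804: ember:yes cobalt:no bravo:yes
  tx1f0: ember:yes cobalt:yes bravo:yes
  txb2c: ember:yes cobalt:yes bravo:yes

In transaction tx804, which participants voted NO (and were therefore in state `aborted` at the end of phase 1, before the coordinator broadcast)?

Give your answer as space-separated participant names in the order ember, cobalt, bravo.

Txn tx804 phase 1: ember yes -> prepared; cobalt no -> aborted; bravo yes -> prepared

Answer: cobalt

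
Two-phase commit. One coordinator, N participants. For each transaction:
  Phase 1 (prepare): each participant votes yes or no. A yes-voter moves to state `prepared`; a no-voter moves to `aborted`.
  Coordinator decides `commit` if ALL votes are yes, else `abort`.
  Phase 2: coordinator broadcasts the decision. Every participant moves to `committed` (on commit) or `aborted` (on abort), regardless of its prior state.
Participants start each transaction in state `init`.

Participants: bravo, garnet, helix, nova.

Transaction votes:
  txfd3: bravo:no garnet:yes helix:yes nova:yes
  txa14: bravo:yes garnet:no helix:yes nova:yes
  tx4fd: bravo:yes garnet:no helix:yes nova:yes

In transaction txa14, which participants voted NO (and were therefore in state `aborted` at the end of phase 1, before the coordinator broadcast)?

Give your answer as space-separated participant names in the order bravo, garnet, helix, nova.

Txn txa14 phase 1: bravo yes -> prepared; garnet no -> aborted; helix yes -> prepared; nova yes -> prepared

Answer: garnet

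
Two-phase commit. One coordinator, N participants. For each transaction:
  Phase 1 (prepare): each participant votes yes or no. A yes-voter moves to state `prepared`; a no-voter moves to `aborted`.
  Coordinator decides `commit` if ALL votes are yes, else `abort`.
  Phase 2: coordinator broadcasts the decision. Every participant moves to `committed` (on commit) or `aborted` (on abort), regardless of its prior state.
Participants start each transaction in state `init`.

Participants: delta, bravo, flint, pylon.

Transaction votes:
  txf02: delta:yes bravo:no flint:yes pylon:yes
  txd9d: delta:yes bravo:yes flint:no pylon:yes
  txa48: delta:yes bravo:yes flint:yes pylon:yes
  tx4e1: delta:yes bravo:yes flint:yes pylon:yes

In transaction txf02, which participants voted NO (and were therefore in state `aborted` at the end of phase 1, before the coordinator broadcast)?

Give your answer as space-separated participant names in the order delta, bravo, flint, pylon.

Txn txf02 phase 1: delta yes -> prepared; bravo no -> aborted; flint yes -> prepared; pylon yes -> prepared

Answer: bravo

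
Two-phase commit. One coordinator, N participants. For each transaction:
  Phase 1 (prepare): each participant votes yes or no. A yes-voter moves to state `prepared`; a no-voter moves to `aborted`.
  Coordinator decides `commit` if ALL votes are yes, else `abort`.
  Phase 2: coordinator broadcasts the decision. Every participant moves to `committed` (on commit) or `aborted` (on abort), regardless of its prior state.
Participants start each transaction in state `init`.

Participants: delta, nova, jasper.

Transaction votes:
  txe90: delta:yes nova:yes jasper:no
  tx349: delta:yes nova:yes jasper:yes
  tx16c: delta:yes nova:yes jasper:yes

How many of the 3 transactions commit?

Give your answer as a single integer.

txe90: no from jasper -> abort (commits=0)
tx349: all yes -> commit (commits=1)
tx16c: all yes -> commit (commits=2)

Answer: 2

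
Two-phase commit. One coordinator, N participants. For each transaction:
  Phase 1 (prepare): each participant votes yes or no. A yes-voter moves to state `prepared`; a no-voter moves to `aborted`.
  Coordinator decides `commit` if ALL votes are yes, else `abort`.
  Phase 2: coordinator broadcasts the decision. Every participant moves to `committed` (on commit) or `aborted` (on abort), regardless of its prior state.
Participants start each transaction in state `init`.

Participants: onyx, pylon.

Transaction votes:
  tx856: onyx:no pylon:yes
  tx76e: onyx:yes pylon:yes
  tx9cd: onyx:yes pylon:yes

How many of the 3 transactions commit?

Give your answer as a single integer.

tx856: no from onyx -> abort (commits=0)
tx76e: all yes -> commit (commits=1)
tx9cd: all yes -> commit (commits=2)

Answer: 2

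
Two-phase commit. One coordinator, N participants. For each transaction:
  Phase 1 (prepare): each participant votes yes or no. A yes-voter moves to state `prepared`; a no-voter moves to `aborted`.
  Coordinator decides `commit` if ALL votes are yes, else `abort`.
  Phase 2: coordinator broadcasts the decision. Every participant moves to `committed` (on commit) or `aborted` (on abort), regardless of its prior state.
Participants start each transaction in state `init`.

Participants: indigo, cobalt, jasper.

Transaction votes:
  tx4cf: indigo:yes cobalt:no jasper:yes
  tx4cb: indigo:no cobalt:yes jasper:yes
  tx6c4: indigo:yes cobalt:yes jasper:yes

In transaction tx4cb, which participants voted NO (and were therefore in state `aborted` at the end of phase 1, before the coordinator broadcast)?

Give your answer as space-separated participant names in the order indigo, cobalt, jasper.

Txn tx4cb phase 1: indigo no -> aborted; cobalt yes -> prepared; jasper yes -> prepared

Answer: indigo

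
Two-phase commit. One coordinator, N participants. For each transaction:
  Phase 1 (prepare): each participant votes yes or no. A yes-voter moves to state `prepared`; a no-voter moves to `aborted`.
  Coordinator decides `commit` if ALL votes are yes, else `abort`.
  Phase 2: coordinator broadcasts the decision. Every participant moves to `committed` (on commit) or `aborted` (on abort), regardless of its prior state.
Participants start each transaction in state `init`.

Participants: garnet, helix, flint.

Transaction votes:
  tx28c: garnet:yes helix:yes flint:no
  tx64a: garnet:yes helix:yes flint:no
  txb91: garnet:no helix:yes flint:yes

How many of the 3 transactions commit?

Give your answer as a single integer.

tx28c: no from flint -> abort (commits=0)
tx64a: no from flint -> abort (commits=0)
txb91: no from garnet -> abort (commits=0)

Answer: 0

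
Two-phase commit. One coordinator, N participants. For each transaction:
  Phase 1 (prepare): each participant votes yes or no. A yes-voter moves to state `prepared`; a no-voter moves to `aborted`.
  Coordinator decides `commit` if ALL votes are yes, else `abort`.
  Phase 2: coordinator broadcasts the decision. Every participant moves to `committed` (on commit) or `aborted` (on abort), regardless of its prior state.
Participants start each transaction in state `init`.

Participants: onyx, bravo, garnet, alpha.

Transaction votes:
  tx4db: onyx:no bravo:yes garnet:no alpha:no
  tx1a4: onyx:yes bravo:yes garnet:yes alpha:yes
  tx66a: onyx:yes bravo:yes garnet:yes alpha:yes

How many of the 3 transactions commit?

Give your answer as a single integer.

Answer: 2

Derivation:
tx4db: no from onyx, garnet, alpha -> abort (commits=0)
tx1a4: all yes -> commit (commits=1)
tx66a: all yes -> commit (commits=2)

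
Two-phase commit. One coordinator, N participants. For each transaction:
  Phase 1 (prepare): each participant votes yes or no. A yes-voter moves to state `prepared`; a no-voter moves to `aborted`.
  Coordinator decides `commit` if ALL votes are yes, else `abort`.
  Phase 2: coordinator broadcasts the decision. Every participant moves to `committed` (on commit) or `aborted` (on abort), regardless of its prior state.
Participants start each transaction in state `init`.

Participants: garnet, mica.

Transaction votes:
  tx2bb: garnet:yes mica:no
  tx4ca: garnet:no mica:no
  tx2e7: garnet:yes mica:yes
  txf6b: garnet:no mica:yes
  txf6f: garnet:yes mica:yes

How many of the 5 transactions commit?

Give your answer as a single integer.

Answer: 2

Derivation:
tx2bb: no from mica -> abort (commits=0)
tx4ca: no from garnet, mica -> abort (commits=0)
tx2e7: all yes -> commit (commits=1)
txf6b: no from garnet -> abort (commits=1)
txf6f: all yes -> commit (commits=2)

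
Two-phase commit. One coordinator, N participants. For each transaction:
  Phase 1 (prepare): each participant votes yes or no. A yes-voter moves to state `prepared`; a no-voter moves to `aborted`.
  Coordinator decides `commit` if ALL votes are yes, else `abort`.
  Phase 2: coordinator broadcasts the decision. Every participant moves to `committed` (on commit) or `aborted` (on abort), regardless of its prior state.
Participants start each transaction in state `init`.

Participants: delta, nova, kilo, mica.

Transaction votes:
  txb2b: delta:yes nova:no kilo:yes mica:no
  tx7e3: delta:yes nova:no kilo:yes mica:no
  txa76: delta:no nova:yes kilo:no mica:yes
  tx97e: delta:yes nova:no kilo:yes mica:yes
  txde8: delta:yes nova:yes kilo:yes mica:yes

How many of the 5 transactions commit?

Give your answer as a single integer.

txb2b: no from nova, mica -> abort (commits=0)
tx7e3: no from nova, mica -> abort (commits=0)
txa76: no from delta, kilo -> abort (commits=0)
tx97e: no from nova -> abort (commits=0)
txde8: all yes -> commit (commits=1)

Answer: 1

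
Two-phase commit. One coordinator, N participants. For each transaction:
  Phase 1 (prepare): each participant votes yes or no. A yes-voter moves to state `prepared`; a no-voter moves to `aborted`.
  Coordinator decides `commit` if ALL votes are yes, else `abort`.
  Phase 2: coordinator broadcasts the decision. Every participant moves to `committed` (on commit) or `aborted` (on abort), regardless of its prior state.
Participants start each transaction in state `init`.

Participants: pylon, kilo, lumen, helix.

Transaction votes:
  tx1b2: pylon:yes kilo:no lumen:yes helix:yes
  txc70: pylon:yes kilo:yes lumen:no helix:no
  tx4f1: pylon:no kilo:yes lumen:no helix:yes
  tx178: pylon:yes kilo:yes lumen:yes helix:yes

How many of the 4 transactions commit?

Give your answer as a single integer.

tx1b2: no from kilo -> abort (commits=0)
txc70: no from lumen, helix -> abort (commits=0)
tx4f1: no from pylon, lumen -> abort (commits=0)
tx178: all yes -> commit (commits=1)

Answer: 1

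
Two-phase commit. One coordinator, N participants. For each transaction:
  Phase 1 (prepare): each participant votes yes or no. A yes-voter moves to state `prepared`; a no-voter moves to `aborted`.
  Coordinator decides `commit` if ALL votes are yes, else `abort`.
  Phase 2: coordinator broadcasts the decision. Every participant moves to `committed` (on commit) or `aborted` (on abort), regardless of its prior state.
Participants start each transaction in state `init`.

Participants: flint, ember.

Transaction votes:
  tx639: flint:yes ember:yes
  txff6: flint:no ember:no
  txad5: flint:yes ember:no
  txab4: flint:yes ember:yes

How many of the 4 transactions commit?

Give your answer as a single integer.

Answer: 2

Derivation:
tx639: all yes -> commit (commits=1)
txff6: no from flint, ember -> abort (commits=1)
txad5: no from ember -> abort (commits=1)
txab4: all yes -> commit (commits=2)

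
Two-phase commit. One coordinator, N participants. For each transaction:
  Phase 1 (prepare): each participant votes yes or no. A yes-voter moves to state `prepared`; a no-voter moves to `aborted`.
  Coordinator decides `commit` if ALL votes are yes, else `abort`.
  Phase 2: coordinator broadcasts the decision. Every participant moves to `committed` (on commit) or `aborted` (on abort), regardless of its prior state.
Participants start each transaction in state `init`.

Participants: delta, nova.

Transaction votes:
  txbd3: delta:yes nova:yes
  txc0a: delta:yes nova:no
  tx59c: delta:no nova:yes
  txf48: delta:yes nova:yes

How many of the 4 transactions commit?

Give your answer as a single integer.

txbd3: all yes -> commit (commits=1)
txc0a: no from nova -> abort (commits=1)
tx59c: no from delta -> abort (commits=1)
txf48: all yes -> commit (commits=2)

Answer: 2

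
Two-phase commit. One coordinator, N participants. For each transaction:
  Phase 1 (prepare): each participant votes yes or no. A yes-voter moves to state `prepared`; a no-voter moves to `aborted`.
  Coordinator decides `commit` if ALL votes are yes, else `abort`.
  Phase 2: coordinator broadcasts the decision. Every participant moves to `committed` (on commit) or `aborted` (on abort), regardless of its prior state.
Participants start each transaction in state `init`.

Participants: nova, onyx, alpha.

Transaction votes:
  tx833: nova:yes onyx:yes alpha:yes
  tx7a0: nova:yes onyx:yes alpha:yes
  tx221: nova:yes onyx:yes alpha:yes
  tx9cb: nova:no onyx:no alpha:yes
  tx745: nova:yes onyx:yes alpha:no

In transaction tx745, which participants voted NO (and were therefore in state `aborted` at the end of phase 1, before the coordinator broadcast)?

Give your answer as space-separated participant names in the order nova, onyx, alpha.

Answer: alpha

Derivation:
Txn tx745 phase 1: nova yes -> prepared; onyx yes -> prepared; alpha no -> aborted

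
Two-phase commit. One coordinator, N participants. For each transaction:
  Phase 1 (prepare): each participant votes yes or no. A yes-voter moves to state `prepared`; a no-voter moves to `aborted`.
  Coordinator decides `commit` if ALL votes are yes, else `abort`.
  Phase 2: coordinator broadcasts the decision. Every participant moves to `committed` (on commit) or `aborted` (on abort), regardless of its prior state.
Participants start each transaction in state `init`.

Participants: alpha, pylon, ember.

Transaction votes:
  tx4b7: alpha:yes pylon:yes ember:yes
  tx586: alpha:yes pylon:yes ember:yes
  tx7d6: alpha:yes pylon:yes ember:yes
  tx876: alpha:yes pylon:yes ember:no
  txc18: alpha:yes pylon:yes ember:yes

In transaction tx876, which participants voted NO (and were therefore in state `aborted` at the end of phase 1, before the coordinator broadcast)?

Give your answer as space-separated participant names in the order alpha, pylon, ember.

Txn tx876 phase 1: alpha yes -> prepared; pylon yes -> prepared; ember no -> aborted

Answer: ember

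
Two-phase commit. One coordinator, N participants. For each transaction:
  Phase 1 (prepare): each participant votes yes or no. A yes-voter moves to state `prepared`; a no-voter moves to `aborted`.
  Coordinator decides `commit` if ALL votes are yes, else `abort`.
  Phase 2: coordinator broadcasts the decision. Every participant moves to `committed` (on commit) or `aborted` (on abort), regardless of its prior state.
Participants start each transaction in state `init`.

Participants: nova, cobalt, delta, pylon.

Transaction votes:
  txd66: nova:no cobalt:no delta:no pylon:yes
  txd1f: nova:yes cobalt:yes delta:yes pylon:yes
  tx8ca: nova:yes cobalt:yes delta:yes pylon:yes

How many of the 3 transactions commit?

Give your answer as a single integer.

Answer: 2

Derivation:
txd66: no from nova, cobalt, delta -> abort (commits=0)
txd1f: all yes -> commit (commits=1)
tx8ca: all yes -> commit (commits=2)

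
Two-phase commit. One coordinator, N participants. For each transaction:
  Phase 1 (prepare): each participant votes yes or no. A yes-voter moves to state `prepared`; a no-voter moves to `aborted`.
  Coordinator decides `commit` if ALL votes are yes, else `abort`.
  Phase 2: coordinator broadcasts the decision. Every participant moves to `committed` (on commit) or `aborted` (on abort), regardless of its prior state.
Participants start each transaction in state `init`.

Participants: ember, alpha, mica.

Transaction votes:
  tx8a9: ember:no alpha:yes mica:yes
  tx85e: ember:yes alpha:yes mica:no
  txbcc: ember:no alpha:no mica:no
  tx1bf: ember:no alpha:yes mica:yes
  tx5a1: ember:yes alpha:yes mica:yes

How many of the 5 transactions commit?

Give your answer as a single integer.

tx8a9: no from ember -> abort (commits=0)
tx85e: no from mica -> abort (commits=0)
txbcc: no from ember, alpha, mica -> abort (commits=0)
tx1bf: no from ember -> abort (commits=0)
tx5a1: all yes -> commit (commits=1)

Answer: 1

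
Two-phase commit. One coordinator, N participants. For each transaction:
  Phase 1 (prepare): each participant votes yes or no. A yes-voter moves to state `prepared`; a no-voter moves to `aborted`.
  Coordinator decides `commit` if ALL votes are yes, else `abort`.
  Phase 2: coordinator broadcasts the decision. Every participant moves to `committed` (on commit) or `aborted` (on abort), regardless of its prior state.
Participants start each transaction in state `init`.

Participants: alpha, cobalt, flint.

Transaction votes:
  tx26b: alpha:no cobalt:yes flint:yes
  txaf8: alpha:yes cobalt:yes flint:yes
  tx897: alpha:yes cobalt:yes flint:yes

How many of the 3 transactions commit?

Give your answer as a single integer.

tx26b: no from alpha -> abort (commits=0)
txaf8: all yes -> commit (commits=1)
tx897: all yes -> commit (commits=2)

Answer: 2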